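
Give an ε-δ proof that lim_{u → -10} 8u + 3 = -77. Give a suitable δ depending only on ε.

δ = ε/8

Let ε > 0 be given. We need δ > 0 so that 0 < |u + 10| < δ implies |(8u + 3) + 77| < ε.
Since (8u + 3) + 77 = 8(u + 10), we have |(8u + 3) + 77| = 8|u + 10|.
So 8|u + 10| < ε exactly when |u + 10| < ε/8.
Choosing δ = ε/8 gives |(8u + 3) + 77| = 8|u + 10| < ε whenever |u + 10| < δ.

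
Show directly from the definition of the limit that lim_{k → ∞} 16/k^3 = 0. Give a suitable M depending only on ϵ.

M = (16/ϵ)^{1/3}

Fix ϵ > 0. For k ≥ 1, |16/k^3 − 0| = 16/k^3.
16/k^3 < ϵ ⇔ k^3 > 16/ϵ ⇔ k > (16/ϵ)^{1/3}.
Take M = (16/ϵ)^{1/3}. Then k > M implies 16/k^3 < ϵ.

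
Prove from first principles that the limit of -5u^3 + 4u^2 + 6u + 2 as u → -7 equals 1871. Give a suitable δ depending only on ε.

δ = min(1, ε/899)

Let ε > 0 be given. We want δ > 0 such that 0 < |u + 7| < δ implies |(-5u^3 + 4u^2 + 6u + 2) − 1871| < ε.
(-5u^3 + 4u^2 + 6u + 2) − 1871 = -5u^3 + 4u^2 + 6u - 1869 = (u + 7)(-5u^2 + 39u - 267).
So |(-5u^3 + 4u^2 + 6u + 2) − 1871| = |u + 7|·|-5u^2 + 39u - 267|.
Assume first that |u + 7| < 1, so |u| < 8. Then |-5u^2 + 39u - 267| ≤ 5·8^2 + 39·8 + 267 = 899.
Hence |(-5u^3 + 4u^2 + 6u + 2) − 1871| ≤ 899|u + 7| < ε provided |u + 7| < ε/899.
Take δ = min(1, ε/899). Then 0 < |u + 7| < δ gives both |u + 7| < 1 and |u + 7| < ε/899, so |(-5u^3 + 4u^2 + 6u + 2) − 1871| < ε.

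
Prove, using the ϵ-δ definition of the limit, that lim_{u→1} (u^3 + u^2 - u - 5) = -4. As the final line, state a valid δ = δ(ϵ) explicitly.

Fix ϵ > 0. We want δ > 0 such that 0 < |u − 1| < δ implies |(u^3 + u^2 - u - 5) + 4| < ϵ.
(u^3 + u^2 - u - 5) + 4 = u^3 + u^2 - u - 1 = (u − 1)(u^2 + 2u + 1).
So |(u^3 + u^2 - u - 5) + 4| = |u − 1|·|u^2 + 2u + 1|.
Require δ ≤ 1. Then |u − 1| < 1 gives |u| < 2, and by the triangle inequality |u^2 + 2u + 1| ≤ 2^2 + 2·2 + 1 = 9.
Hence |(u^3 + u^2 - u - 5) + 4| ≤ 9|u − 1| < ϵ provided |u − 1| < ϵ/9.
Take δ = min(1, ϵ/9). Then 0 < |u − 1| < δ gives both |u − 1| < 1 and |u − 1| < ϵ/9, so |(u^3 + u^2 - u - 5) + 4| < ϵ.

δ = min(1, ϵ/9)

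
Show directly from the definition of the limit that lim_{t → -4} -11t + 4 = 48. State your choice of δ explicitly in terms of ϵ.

δ = ϵ/11

Let ϵ > 0. We need δ > 0 so that 0 < |t + 4| < δ implies |(-11t + 4) − 48| < ϵ.
Since (-11t + 4) − 48 = -11(t + 4), we have |(-11t + 4) − 48| = 11|t + 4|.
Thus it suffices that |t + 4| < ϵ/11.
Take δ = ϵ/11. If 0 < |t + 4| < δ then |(-11t + 4) − 48| = 11|t + 4| < 11·(ϵ/11) = ϵ.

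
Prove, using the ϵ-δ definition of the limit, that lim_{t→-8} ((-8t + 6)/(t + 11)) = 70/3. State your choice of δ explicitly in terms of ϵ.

δ = min(3/2, (9/188)ϵ)

Let ϵ > 0 be given. We want δ > 0 with 0 < |t + 8| < δ ⇒ |(-8t + 6)/(t + 11) − (70/3)| < ϵ.
Combining over a common denominator, (-8t + 6)/(t + 11) − (70/3) = [(-8t + 6)·3 − 70·(t + 11)] / [3·(t + 11)] = -94(t + 8) / (3(t + 11)).
So |(-8t + 6)/(t + 11) − (70/3)| = 94|t + 8| / (3·|t + 11|).
Require δ ≤ 3/2, so |t + 11| ≥ |3| − |t + 8| > 3 − 3/2 = 3/2.
Hence |(-8t + 6)/(t + 11) − (70/3)| < 94|t + 8|/(3·(3/2)) = (188/9)|t + 8|, which is < ϵ once |t + 8| < (9/188)ϵ.
Take δ = min(3/2, (9/188)ϵ). Then 0 < |t + 8| < δ forces both bounds, so |(-8t + 6)/(t + 11) − (70/3)| < ϵ.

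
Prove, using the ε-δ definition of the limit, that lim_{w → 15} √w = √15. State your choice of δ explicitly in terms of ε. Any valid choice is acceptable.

δ = min(15, √15·ε)

Suppose ε > 0. We want δ > 0 such that 0 < |w − 15| < δ implies |√w − √15| < ε.
Rationalise: √w − √15 = (w − 15)/(√w + √15), so |√w − √15| = |w − 15|/(√w + √15).
Restrict δ ≤ 15 so that |w − 15| < 15 forces w > 0, and then √w + √15 > √15.
Hence |√w − √15| < |w − 15|/√15, which is < ε once |w − 15| < √15·ε.
Take δ = min(15, √15·ε). If 0 < |w − 15| < δ then w > 0 and |√w − √15| < |w − 15|/√15 < ε.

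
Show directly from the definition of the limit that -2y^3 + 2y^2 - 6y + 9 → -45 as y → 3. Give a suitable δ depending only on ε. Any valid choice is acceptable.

δ = min(2, ε/88)

Let ε > 0. We want δ > 0 such that 0 < |y − 3| < δ implies |(-2y^3 + 2y^2 - 6y + 9) + 45| < ε.
(-2y^3 + 2y^2 - 6y + 9) + 45 = -2y^3 + 2y^2 - 6y + 54 = (y − 3)(-2y^2 - 4y - 18).
So |(-2y^3 + 2y^2 - 6y + 9) + 45| = |y − 3|·|-2y^2 - 4y - 18|.
Require δ ≤ 2. Then |y − 3| < 2 gives |y| < 5, and by the triangle inequality |-2y^2 - 4y - 18| ≤ 2·5^2 + 4·5 + 18 = 88.
Hence |(-2y^3 + 2y^2 - 6y + 9) + 45| ≤ 88|y − 3| < ε provided |y − 3| < ε/88.
Take δ = min(2, ε/88). Then 0 < |y − 3| < δ gives both |y − 3| < 2 and |y − 3| < ε/88, so |(-2y^3 + 2y^2 - 6y + 9) + 45| < ε.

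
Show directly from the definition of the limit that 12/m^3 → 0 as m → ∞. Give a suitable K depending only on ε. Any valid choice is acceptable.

Let ε > 0 be given. For m ≥ 1, |12/m^3 − 0| = 12/m^3.
12/m^3 < ε ⇔ m^3 > 12/ε ⇔ m > (12/ε)^{1/3}.
Take K = (12/ε)^{1/3}. Then m > K implies 12/m^3 < ε.

K = (12/ε)^{1/3}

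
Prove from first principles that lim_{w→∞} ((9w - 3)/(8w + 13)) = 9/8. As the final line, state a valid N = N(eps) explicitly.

Let eps > 0. We seek N > 0 such that w > N implies |(9w - 3)/(8w + 13) − (9/8)| < eps.
(9w - 3)/(8w + 13) − (9/8) = (8(9w - 3) − 9(8w + 13)) / (8(8w + 13)) = -141/(8(8w + 13)).
For w > 0 we have 8w + 13 > 8w, so |(9w - 3)/(8w + 13) − (9/8)| = 141/(8(8w + 13)) < 141/(8·8w) = (141/64)/w.
Thus |(9w - 3)/(8w + 13) − (9/8)| < eps whenever w > (141/64)/eps.
Take N = (141/64)/eps. If w > N then |(9w - 3)/(8w + 13) − (9/8)| < (141/64)/w < eps.

N = (141/64)/eps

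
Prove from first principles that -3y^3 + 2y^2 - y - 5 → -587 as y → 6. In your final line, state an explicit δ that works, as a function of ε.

δ = min(1, ε/356)

Suppose ε > 0. We want δ > 0 such that 0 < |y − 6| < δ implies |(-3y^3 + 2y^2 - y - 5) + 587| < ε.
(-3y^3 + 2y^2 - y - 5) + 587 = -3y^3 + 2y^2 - y + 582 = (y − 6)(-3y^2 - 16y - 97).
So |(-3y^3 + 2y^2 - y - 5) + 587| = |y − 6|·|-3y^2 - 16y - 97|.
Assume first that |y − 6| < 1, so |y| < 7. Then |-3y^2 - 16y - 97| ≤ 3·7^2 + 16·7 + 97 = 356.
Hence |(-3y^3 + 2y^2 - y - 5) + 587| ≤ 356|y − 6| < ε provided |y − 6| < ε/356.
Take δ = min(1, ε/356). Then 0 < |y − 6| < δ gives both |y − 6| < 1 and |y − 6| < ε/356, so |(-3y^3 + 2y^2 - y - 5) + 587| < ε.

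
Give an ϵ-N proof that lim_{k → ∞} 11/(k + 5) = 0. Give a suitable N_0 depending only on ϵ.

Suppose ϵ > 0. For k ≥ 1, |11/(k + 5) − 0| = 11/(k + 5) ≤ 11/k.
We need 11/k < ϵ, i.e. k > 11/ϵ.
Take N_0 = 11/ϵ. If k > N_0 then |11/(k + 5)| ≤ 11/k < ϵ.

N_0 = 11/ϵ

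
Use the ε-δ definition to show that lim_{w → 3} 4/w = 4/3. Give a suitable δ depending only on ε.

δ = min(3/2, (9/8)ε)

Fix ε > 0. We seek δ > 0 such that 0 < |w − 3| < δ implies |4/w − (4/3)| < ε.
|4/w − (4/3)| = 4·|3 − w|/(3·|w|) = 4|w − 3|/(3|w|).
Restrict δ ≤ 3/2. Then |w − 3| < 3/2 gives |w| > 3/2, so 3|w| > 9/2.
Then |4/w − (4/3)| < 4|w − 3|/(9/2), which is < ε when |w − 3| < (9/8)ε.
Take δ = min(3/2, (9/8)ε). Then 0 < |w − 3| < δ gives both |w − 3| < 3/2 and |w − 3| < (9/8)ε, so |4/w − (4/3)| < ε.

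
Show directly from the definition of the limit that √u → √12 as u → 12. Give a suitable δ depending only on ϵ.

δ = min(12, √12·ϵ)

Suppose ϵ > 0. We want δ > 0 such that 0 < |u − 12| < δ implies |√u − √12| < ϵ.
Multiplying by the conjugate, |√u − √12| = |u − 12|/(√u + √12).
Restrict δ ≤ 12 so that |u − 12| < 12 forces u > 0, and then √u + √12 > √12.
Hence |√u − √12| < |u − 12|/√12, which is < ϵ once |u − 12| < √12·ϵ.
Take δ = min(12, √12·ϵ). If 0 < |u − 12| < δ then u > 0 and |√u − √12| < |u − 12|/√12 < ϵ.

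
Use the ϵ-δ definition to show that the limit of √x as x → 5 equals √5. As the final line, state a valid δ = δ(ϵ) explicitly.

δ = min(5, √5·ϵ)

Let ϵ > 0 be given. We want δ > 0 such that 0 < |x − 5| < δ implies |√x − √5| < ϵ.
Rationalise: √x − √5 = (x − 5)/(√x + √5), so |√x − √5| = |x − 5|/(√x + √5).
Restrict δ ≤ 5 so that |x − 5| < 5 forces x > 0, and then √x + √5 > √5.
Hence |√x − √5| < |x − 5|/√5, which is < ϵ once |x − 5| < √5·ϵ.
Take δ = min(5, √5·ϵ). If 0 < |x − 5| < δ then x > 0 and |√x − √5| < |x − 5|/√5 < ϵ.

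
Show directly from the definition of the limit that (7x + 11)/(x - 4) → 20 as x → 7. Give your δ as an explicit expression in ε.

Let ε > 0. We want δ > 0 with 0 < |x − 7| < δ ⇒ |(7x + 11)/(x - 4) − 20| < ε.
Combining over a common denominator, (7x + 11)/(x - 4) − 20 = [(7x + 11)·3 − 60·(x - 4)] / [3·(x - 4)] = -39(x − 7) / (3(x - 4)).
So |(7x + 11)/(x - 4) − 20| = 39|x − 7| / (3·|x − 4|).
Restrict δ ≤ 3/2. Then |x − 7| < 3/2 gives |x − 4| = |(x − 7) + 3| ≥ 3 − 3/2 = 3/2.
Hence |(7x + 11)/(x - 4) − 20| < 39|x − 7|/(3·(3/2)) = (26/3)|x − 7|, which is < ε once |x − 7| < (3/26)ε.
Take δ = min(3/2, (3/26)ε). Then 0 < |x − 7| < δ forces both bounds, so |(7x + 11)/(x - 4) − 20| < ε.

δ = min(3/2, (3/26)ε)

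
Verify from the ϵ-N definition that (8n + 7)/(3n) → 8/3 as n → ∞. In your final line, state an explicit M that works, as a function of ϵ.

M = (7/3)/ϵ

Suppose ϵ > 0. For n ≥ 1, |(8n + 7)/(3n) − (8/3)| = |21|/(3(3n)) = 21/(3(3n)).
Since 3n ≥ 3n for n ≥ 1, this is ≤ 21/(3·3n) = (7/3)/n.
So |(8n + 7)/(3n) − (8/3)| < ϵ whenever n > (7/3)/ϵ.
Take M = (7/3)/ϵ. If n > M then |(8n + 7)/(3n) − (8/3)| ≤ (7/3)/n < ϵ.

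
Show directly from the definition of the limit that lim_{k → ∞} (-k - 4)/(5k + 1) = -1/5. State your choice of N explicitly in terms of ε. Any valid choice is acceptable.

Suppose ε > 0. For k ≥ 1, |(-k - 4)/(5k + 1) + 1/5| = |-19|/(5(5k + 1)) = 19/(5(5k + 1)).
Since 5k + 1 ≥ 5k for k ≥ 1, this is ≤ 19/(5·5k) = (19/25)/k.
So |(-k - 4)/(5k + 1) + 1/5| < ε whenever k > (19/25)/ε.
Take N = (19/25)/ε. If k > N then |(-k - 4)/(5k + 1) + 1/5| ≤ (19/25)/k < ε.

N = (19/25)/ε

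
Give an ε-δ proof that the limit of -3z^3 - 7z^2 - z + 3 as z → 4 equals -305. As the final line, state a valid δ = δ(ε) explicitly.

δ = min(2, ε/299)

Let ε > 0 be given. We want δ > 0 such that 0 < |z − 4| < δ implies |(-3z^3 - 7z^2 - z + 3) + 305| < ε.
(-3z^3 - 7z^2 - z + 3) + 305 = -3z^3 - 7z^2 - z + 308 = (z − 4)(-3z^2 - 19z - 77).
So |(-3z^3 - 7z^2 - z + 3) + 305| = |z − 4|·|-3z^2 - 19z - 77|.
Require δ ≤ 2. Then |z − 4| < 2 gives |z| < 6, and by the triangle inequality |-3z^2 - 19z - 77| ≤ 3·6^2 + 19·6 + 77 = 299.
Hence |(-3z^3 - 7z^2 - z + 3) + 305| ≤ 299|z − 4| < ε provided |z − 4| < ε/299.
Choosing δ = min(2, ε/299) ensures both conditions, hence |(-3z^3 - 7z^2 - z + 3) + 305| < ε.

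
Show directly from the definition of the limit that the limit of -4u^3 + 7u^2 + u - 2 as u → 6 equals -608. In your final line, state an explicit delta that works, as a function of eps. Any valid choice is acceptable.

Fix eps > 0. We want delta > 0 such that 0 < |u − 6| < delta implies |(-4u^3 + 7u^2 + u - 2) + 608| < eps.
(-4u^3 + 7u^2 + u - 2) + 608 = -4u^3 + 7u^2 + u + 606 = (u − 6)(-4u^2 - 17u - 101).
So |(-4u^3 + 7u^2 + u - 2) + 608| = |u − 6|·|-4u^2 - 17u - 101|.
Assume first that |u − 6| < 2, so |u| < 8. Then |-4u^2 - 17u - 101| ≤ 4·8^2 + 17·8 + 101 = 493.
Hence |(-4u^3 + 7u^2 + u - 2) + 608| ≤ 493|u − 6| < eps provided |u − 6| < eps/493.
Take delta = min(2, eps/493). Then 0 < |u − 6| < delta gives both |u − 6| < 2 and |u − 6| < eps/493, so |(-4u^3 + 7u^2 + u - 2) + 608| < eps.

delta = min(2, eps/493)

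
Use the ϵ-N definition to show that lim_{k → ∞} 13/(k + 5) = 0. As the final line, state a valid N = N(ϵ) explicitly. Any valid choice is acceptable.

Let ϵ > 0 be given. For k ≥ 1, |13/(k + 5) − 0| = 13/(k + 5) ≤ 13/k.
We need 13/k < ϵ, i.e. k > 13/ϵ.
Take N = 13/ϵ. If k > N then |13/(k + 5)| ≤ 13/k < ϵ.

N = 13/ϵ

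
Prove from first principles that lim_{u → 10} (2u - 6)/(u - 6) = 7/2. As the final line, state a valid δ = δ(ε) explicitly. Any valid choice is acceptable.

Fix ε > 0. We want δ > 0 with 0 < |u − 10| < δ ⇒ |(2u - 6)/(u - 6) − (7/2)| < ε.
Combining over a common denominator, (2u - 6)/(u - 6) − (7/2) = [(2u - 6)·4 − 14·(u - 6)] / [4·(u - 6)] = -6(u − 10) / (4(u - 6)).
So |(2u - 6)/(u - 6) − (7/2)| = 6|u − 10| / (4·|u − 6|).
Require δ ≤ 2, so |u − 6| ≥ |4| − |u − 10| > 4 − 2 = 2.
Hence |(2u - 6)/(u - 6) − (7/2)| < 6|u − 10|/(4·2) = (3/4)|u − 10|, which is < ε once |u − 10| < (4/3)ε.
Take δ = min(2, (4/3)ε). Then 0 < |u − 10| < δ forces both bounds, so |(2u - 6)/(u - 6) − (7/2)| < ε.

δ = min(2, (4/3)ε)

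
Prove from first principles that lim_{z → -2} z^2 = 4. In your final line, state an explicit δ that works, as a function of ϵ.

Suppose ϵ > 0. We seek δ > 0 with 0 < |z + 2| < δ ⇒ |z^2 − 4| < ϵ.
Factor: z^2 − 4 = (z + 2)(z - 2), so |z^2 − 4| = |z + 2|·|z - 2|.
Impose δ ≤ 1 so that |z| < 3; then |z - 2| ≤ 5.
Hence |z^2 − 4| ≤ 5|z + 2|, which is < ϵ once |z + 2| < ϵ/5.
Take δ = min(1, ϵ/5). If 0 < |z + 2| < δ then both bounds hold and |z^2 − 4| ≤ 5|z + 2| < 5·(ϵ/5) = ϵ.

δ = min(1, ϵ/5)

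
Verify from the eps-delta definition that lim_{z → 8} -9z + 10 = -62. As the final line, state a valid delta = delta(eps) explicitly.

Fix eps > 0. We need delta > 0 so that 0 < |z − 8| < delta implies |(-9z + 10) + 62| < eps.
Since (-9z + 10) + 62 = -9(z − 8), we have |(-9z + 10) + 62| = 9|z − 8|.
Thus it suffices that |z − 8| < eps/9.
Take delta = eps/9. If 0 < |z − 8| < delta then |(-9z + 10) + 62| = 9|z − 8| < 9·(eps/9) = eps.

delta = eps/9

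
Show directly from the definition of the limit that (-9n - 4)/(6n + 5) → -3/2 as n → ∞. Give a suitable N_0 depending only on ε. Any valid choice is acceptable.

Suppose ε > 0. For n ≥ 1, |(-9n - 4)/(6n + 5) + 3/2| = |21|/(6(6n + 5)) = 21/(6(6n + 5)).
Since 6n + 5 ≥ 6n for n ≥ 1, this is ≤ 21/(6·6n) = (7/12)/n.
So |(-9n - 4)/(6n + 5) + 3/2| < ε whenever n > (7/12)/ε.
Take N_0 = (7/12)/ε. If n > N_0 then |(-9n - 4)/(6n + 5) + 3/2| ≤ (7/12)/n < ε.

N_0 = (7/12)/ε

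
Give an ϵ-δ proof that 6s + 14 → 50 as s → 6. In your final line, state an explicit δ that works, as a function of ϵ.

Suppose ϵ > 0. We need δ > 0 so that 0 < |s − 6| < δ implies |(6s + 14) − 50| < ϵ.
|(6s + 14) − 50| = |6s - 36| = 6|s − 6|.
Thus it suffices that |s − 6| < ϵ/6.
Choosing δ = ϵ/6 gives |(6s + 14) − 50| = 6|s − 6| < ϵ whenever |s − 6| < δ.

δ = ϵ/6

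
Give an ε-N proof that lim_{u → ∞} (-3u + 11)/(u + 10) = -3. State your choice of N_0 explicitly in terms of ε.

Let ε > 0 be given. We seek N_0 > 0 such that u > N_0 implies |(-3u + 11)/(u + 10) + 3| < ε.
(-3u + 11)/(u + 10) + 3 = ((-3u + 11) − (-3)(u + 10)) / ((u + 10)) = 41/((u + 10)).
For u > 0 we have u + 10 > u, so |(-3u + 11)/(u + 10) + 3| = 41/((u + 10)) < 41/(u) = 41/u.
Thus |(-3u + 11)/(u + 10) + 3| < ε whenever u > 41/ε.
Take N_0 = 41/ε. If u > N_0 then |(-3u + 11)/(u + 10) + 3| < 41/u < ε.

N_0 = 41/ε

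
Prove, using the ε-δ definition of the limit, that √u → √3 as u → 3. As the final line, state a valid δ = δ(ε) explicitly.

Suppose ε > 0. We want δ > 0 such that 0 < |u − 3| < δ implies |√u − √3| < ε.
Rationalise: √u − √3 = (u − 3)/(√u + √3), so |√u − √3| = |u − 3|/(√u + √3).
Restrict δ ≤ 3 so that |u − 3| < 3 forces u > 0, and then √u + √3 > √3.
Hence |√u − √3| < |u − 3|/√3, which is < ε once |u − 3| < √3·ε.
Take δ = min(3, √3·ε). If 0 < |u − 3| < δ then u > 0 and |√u − √3| < |u − 3|/√3 < ε.

δ = min(3, √3·ε)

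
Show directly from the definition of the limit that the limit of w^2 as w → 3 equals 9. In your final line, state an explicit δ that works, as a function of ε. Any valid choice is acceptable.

δ = min(2, ε/8)

Suppose ε > 0. We seek δ > 0 with 0 < |w − 3| < δ ⇒ |w^2 − 9| < ε.
Factor: w^2 − 9 = (w − 3)(w + 3), so |w^2 − 9| = |w − 3|·|w + 3|.
Impose δ ≤ 2 so that |w| < 5; then |w + 3| ≤ 8.
Hence |w^2 − 9| ≤ 8|w − 3|, which is < ε once |w − 3| < ε/8.
Take δ = min(2, ε/8). If 0 < |w − 3| < δ then both bounds hold and |w^2 − 9| ≤ 8|w − 3| < 8·(ε/8) = ε.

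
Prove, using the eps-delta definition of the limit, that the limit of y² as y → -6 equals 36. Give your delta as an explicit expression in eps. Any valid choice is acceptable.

Let eps > 0. We seek delta > 0 with 0 < |y + 6| < delta ⇒ |y² − 36| < eps.
Factor: y² − 36 = (y + 6)(y - 6), so |y² − 36| = |y + 6|·|y - 6|.
Impose delta ≤ 1 so that |y| < 7; then |y - 6| ≤ 13.
Hence |y² − 36| ≤ 13|y + 6|, which is < eps once |y + 6| < eps/13.
Take delta = min(1, eps/13). If 0 < |y + 6| < delta then both bounds hold and |y² − 36| ≤ 13|y + 6| < 13·(eps/13) = eps.

delta = min(1, eps/13)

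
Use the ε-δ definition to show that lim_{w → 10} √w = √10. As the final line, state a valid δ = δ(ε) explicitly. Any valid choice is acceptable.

Let ε > 0. We want δ > 0 such that 0 < |w − 10| < δ implies |√w − √10| < ε.
Rationalise: √w − √10 = (w − 10)/(√w + √10), so |√w − √10| = |w − 10|/(√w + √10).
Restrict δ ≤ 10 so that |w − 10| < 10 forces w > 0, and then √w + √10 > √10.
Hence |√w − √10| < |w − 10|/√10, which is < ε once |w − 10| < √10·ε.
Take δ = min(10, √10·ε). If 0 < |w − 10| < δ then w > 0 and |√w − √10| < |w − 10|/√10 < ε.

δ = min(10, √10·ε)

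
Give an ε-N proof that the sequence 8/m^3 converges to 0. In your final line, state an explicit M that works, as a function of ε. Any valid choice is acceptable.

Let ε > 0. For m ≥ 1, |8/m^3 − 0| = 8/m^3.
8/m^3 < ε ⇔ m^3 > 8/ε ⇔ m > (8/ε)^{1/3}.
Take M = (8/ε)^{1/3}. Then m > M implies 8/m^3 < ε.

M = (8/ε)^{1/3}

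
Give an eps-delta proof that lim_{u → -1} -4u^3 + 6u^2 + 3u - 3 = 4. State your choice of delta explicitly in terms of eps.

delta = min(1, eps/43)

Let eps > 0. We want delta > 0 such that 0 < |u + 1| < delta implies |(-4u^3 + 6u^2 + 3u - 3) − 4| < eps.
(-4u^3 + 6u^2 + 3u - 3) − 4 = -4u^3 + 6u^2 + 3u - 7 = (u + 1)(-4u^2 + 10u - 7).
So |(-4u^3 + 6u^2 + 3u - 3) − 4| = |u + 1|·|-4u^2 + 10u - 7|.
Assume first that |u + 1| < 1, so |u| < 2. Then |-4u^2 + 10u - 7| ≤ 4·2^2 + 10·2 + 7 = 43.
Hence |(-4u^3 + 6u^2 + 3u - 3) − 4| ≤ 43|u + 1| < eps provided |u + 1| < eps/43.
Take delta = min(1, eps/43). Then 0 < |u + 1| < delta gives both |u + 1| < 1 and |u + 1| < eps/43, so |(-4u^3 + 6u^2 + 3u - 3) − 4| < eps.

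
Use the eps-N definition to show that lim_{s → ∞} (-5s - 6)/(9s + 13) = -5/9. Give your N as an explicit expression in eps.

N = (11/81)/eps

Let eps > 0 be given. We seek N > 0 such that s > N implies |(-5s - 6)/(9s + 13) + 5/9| < eps.
(-5s - 6)/(9s + 13) + 5/9 = (9(-5s - 6) − (-5)(9s + 13)) / (9(9s + 13)) = 11/(9(9s + 13)).
For s > 0 we have 9s + 13 > 9s, so |(-5s - 6)/(9s + 13) + 5/9| = 11/(9(9s + 13)) < 11/(9·9s) = (11/81)/s.
Thus |(-5s - 6)/(9s + 13) + 5/9| < eps whenever s > (11/81)/eps.
Take N = (11/81)/eps. If s > N then |(-5s - 6)/(9s + 13) + 5/9| < (11/81)/s < eps.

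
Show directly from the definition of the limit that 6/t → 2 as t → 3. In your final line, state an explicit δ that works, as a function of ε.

δ = min(3/2, (3/4)ε)

Suppose ε > 0. We seek δ > 0 such that 0 < |t − 3| < δ implies |6/t − 2| < ε.
|6/t − 2| = 6·|3 − t|/(3·|t|) = 6|t − 3|/(3|t|).
Restrict δ ≤ 3/2. Then |t − 3| < 3/2 gives |t| > 3/2, so 3|t| > 9/2.
Then |6/t − 2| < 6|t − 3|/(9/2), which is < ε when |t − 3| < (3/4)ε.
Take δ = min(3/2, (3/4)ε). Then 0 < |t − 3| < δ gives both |t − 3| < 3/2 and |t − 3| < (3/4)ε, so |6/t − 2| < ε.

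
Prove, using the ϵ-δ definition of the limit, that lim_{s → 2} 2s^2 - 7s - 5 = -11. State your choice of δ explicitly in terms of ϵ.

δ = min(1, ϵ/9)

Let ϵ > 0 be given. We want δ > 0 such that 0 < |s − 2| < δ implies |(2s^2 - 7s - 5) + 11| < ϵ.
(2s^2 - 7s - 5) + 11 = 2s^2 - 7s + 6 = (s − 2)(2s - 3).
So |(2s^2 - 7s - 5) + 11| = |s − 2|·|2s - 3|.
Require δ ≤ 1. Then |s − 2| < 1 gives |s| < 3, and by the triangle inequality |2s - 3| ≤ 2·3 + 3 = 9.
Hence |(2s^2 - 7s - 5) + 11| ≤ 9|s − 2| < ϵ provided |s − 2| < ϵ/9.
Choosing δ = min(1, ϵ/9) ensures both conditions, hence |(2s^2 - 7s - 5) + 11| < ϵ.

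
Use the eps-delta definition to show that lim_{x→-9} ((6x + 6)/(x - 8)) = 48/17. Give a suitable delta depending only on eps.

Suppose eps > 0. We want delta > 0 with 0 < |x + 9| < delta ⇒ |(6x + 6)/(x - 8) − (48/17)| < eps.
Combining over a common denominator, (6x + 6)/(x - 8) − (48/17) = [(6x + 6)·(-17) − (-48)·(x - 8)] / [(-17)·(x - 8)] = -54(x + 9) / ((-17)(x - 8)).
So |(6x + 6)/(x - 8) − (48/17)| = 54|x + 9| / (17·|x − 8|).
Restrict delta ≤ 17/2. Then |x + 9| < 17/2 gives |x − 8| = |(x + 9) + (-17)| ≥ 17 − 17/2 = 17/2.
Hence |(6x + 6)/(x - 8) − (48/17)| < 54|x + 9|/(17·(17/2)) = (108/289)|x + 9|, which is < eps once |x + 9| < (289/108)eps.
Take delta = min(17/2, (289/108)eps). Then 0 < |x + 9| < delta forces both bounds, so |(6x + 6)/(x - 8) − (48/17)| < eps.

delta = min(17/2, (289/108)eps)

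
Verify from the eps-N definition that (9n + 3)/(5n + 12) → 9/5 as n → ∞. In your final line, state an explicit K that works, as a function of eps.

Let eps > 0. For n ≥ 1, |(9n + 3)/(5n + 12) − (9/5)| = |-93|/(5(5n + 12)) = 93/(5(5n + 12)).
Since 5n + 12 ≥ 5n for n ≥ 1, this is ≤ 93/(5·5n) = (93/25)/n.
So |(9n + 3)/(5n + 12) − (9/5)| < eps whenever n > (93/25)/eps.
Take K = (93/25)/eps. If n > K then |(9n + 3)/(5n + 12) − (9/5)| ≤ (93/25)/n < eps.

K = (93/25)/eps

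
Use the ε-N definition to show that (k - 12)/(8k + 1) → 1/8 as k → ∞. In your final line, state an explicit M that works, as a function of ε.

Let ε > 0. For k ≥ 1, |(k - 12)/(8k + 1) − (1/8)| = |-97|/(8(8k + 1)) = 97/(8(8k + 1)).
Since 8k + 1 ≥ 8k for k ≥ 1, this is ≤ 97/(8·8k) = (97/64)/k.
So |(k - 12)/(8k + 1) − (1/8)| < ε whenever k > (97/64)/ε.
Take M = (97/64)/ε. If k > M then |(k - 12)/(8k + 1) − (1/8)| ≤ (97/64)/k < ε.

M = (97/64)/ε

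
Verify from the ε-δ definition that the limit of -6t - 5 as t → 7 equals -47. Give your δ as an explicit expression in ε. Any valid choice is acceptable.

δ = ε/6

Let ε > 0. We need δ > 0 so that 0 < |t − 7| < δ implies |(-6t - 5) + 47| < ε.
|(-6t - 5) + 47| = |-6t + 42| = 6|t − 7|.
Thus it suffices that |t − 7| < ε/6.
Take δ = ε/6. If 0 < |t − 7| < δ then |(-6t - 5) + 47| = 6|t − 7| < 6·(ε/6) = ε.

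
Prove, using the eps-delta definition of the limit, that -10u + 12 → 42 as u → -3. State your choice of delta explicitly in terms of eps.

Let eps > 0. We need delta > 0 so that 0 < |u + 3| < delta implies |(-10u + 12) − 42| < eps.
Since (-10u + 12) − 42 = -10(u + 3), we have |(-10u + 12) − 42| = 10|u + 3|.
So 10|u + 3| < eps exactly when |u + 3| < eps/10.
Choosing delta = eps/10 gives |(-10u + 12) − 42| = 10|u + 3| < eps whenever |u + 3| < delta.

delta = eps/10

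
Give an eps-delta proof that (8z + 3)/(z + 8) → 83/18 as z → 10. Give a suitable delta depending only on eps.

Let eps > 0. We want delta > 0 with 0 < |z − 10| < delta ⇒ |(8z + 3)/(z + 8) − (83/18)| < eps.
Combining over a common denominator, (8z + 3)/(z + 8) − (83/18) = [(8z + 3)·18 − 83·(z + 8)] / [18·(z + 8)] = 61(z − 10) / (18(z + 8)).
So |(8z + 3)/(z + 8) − (83/18)| = 61|z − 10| / (18·|z + 8|).
Restrict delta ≤ 9. Then |z − 10| < 9 gives |z + 8| = |(z − 10) + 18| ≥ 18 − 9 = 9.
Hence |(8z + 3)/(z + 8) − (83/18)| < 61|z − 10|/(18·9) = (61/162)|z − 10|, which is < eps once |z − 10| < (162/61)eps.
Take delta = min(9, (162/61)eps). Then 0 < |z − 10| < delta forces both bounds, so |(8z + 3)/(z + 8) − (83/18)| < eps.

delta = min(9, (162/61)eps)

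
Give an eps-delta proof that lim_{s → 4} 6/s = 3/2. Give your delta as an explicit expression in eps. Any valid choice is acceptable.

Let eps > 0 be given. We seek delta > 0 such that 0 < |s − 4| < delta implies |6/s − (3/2)| < eps.
|6/s − (3/2)| = 6·|4 − s|/(4·|s|) = 6|s − 4|/(4|s|).
Restrict delta ≤ 2. Then |s − 4| < 2 gives |s| > 2, so 4|s| > 8.
Then |6/s − (3/2)| < 6|s − 4|/8, which is < eps when |s − 4| < (4/3)eps.
Take delta = min(2, (4/3)eps). Then 0 < |s − 4| < delta gives both |s − 4| < 2 and |s − 4| < (4/3)eps, so |6/s − (3/2)| < eps.

delta = min(2, (4/3)eps)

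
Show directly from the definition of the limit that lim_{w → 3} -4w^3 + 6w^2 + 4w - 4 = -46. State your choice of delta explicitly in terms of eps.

delta = min(1, eps/102)

Let eps > 0 be given. We want delta > 0 such that 0 < |w − 3| < delta implies |(-4w^3 + 6w^2 + 4w - 4) + 46| < eps.
(-4w^3 + 6w^2 + 4w - 4) + 46 = -4w^3 + 6w^2 + 4w + 42 = (w − 3)(-4w^2 - 6w - 14).
So |(-4w^3 + 6w^2 + 4w - 4) + 46| = |w − 3|·|-4w^2 - 6w - 14|.
Assume first that |w − 3| < 1, so |w| < 4. Then |-4w^2 - 6w - 14| ≤ 4·4^2 + 6·4 + 14 = 102.
Hence |(-4w^3 + 6w^2 + 4w - 4) + 46| ≤ 102|w − 3| < eps provided |w − 3| < eps/102.
Choosing delta = min(1, eps/102) ensures both conditions, hence |(-4w^3 + 6w^2 + 4w - 4) + 46| < eps.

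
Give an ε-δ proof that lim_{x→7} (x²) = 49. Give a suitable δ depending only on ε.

δ = min(1, ε/15)

Fix ε > 0. We seek δ > 0 with 0 < |x − 7| < δ ⇒ |x² − 49| < ε.
Factor: x² − 49 = (x − 7)(x + 7), so |x² − 49| = |x − 7|·|x + 7|.
Impose δ ≤ 1 so that |x| < 8; then |x + 7| ≤ 15.
Hence |x² − 49| ≤ 15|x − 7|, which is < ε once |x − 7| < ε/15.
Take δ = min(1, ε/15). If 0 < |x − 7| < δ then both bounds hold and |x² − 49| ≤ 15|x − 7| < 15·(ε/15) = ε.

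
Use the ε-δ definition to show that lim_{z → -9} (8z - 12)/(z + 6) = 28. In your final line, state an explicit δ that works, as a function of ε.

Let ε > 0 be given. We want δ > 0 with 0 < |z + 9| < δ ⇒ |(8z - 12)/(z + 6) − 28| < ε.
Combining over a common denominator, (8z - 12)/(z + 6) − 28 = [(8z - 12)·(-3) − (-84)·(z + 6)] / [(-3)·(z + 6)] = 60(z + 9) / ((-3)(z + 6)).
So |(8z - 12)/(z + 6) − 28| = 60|z + 9| / (3·|z + 6|).
Require δ ≤ 3/2, so |z + 6| ≥ |-3| − |z + 9| > 3 − 3/2 = 3/2.
Hence |(8z - 12)/(z + 6) − 28| < 60|z + 9|/(3·(3/2)) = (40/3)|z + 9|, which is < ε once |z + 9| < (3/40)ε.
Take δ = min(3/2, (3/40)ε). Then 0 < |z + 9| < δ forces both bounds, so |(8z - 12)/(z + 6) − 28| < ε.

δ = min(3/2, (3/40)ε)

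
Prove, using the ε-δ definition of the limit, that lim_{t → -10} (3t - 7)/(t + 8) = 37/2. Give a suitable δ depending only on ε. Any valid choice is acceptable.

δ = min(1, (2/31)ε)

Fix ε > 0. We want δ > 0 with 0 < |t + 10| < δ ⇒ |(3t - 7)/(t + 8) − (37/2)| < ε.
Combining over a common denominator, (3t - 7)/(t + 8) − (37/2) = [(3t - 7)·(-2) − (-37)·(t + 8)] / [(-2)·(t + 8)] = 31(t + 10) / ((-2)(t + 8)).
So |(3t - 7)/(t + 8) − (37/2)| = 31|t + 10| / (2·|t + 8|).
Require δ ≤ 1, so |t + 8| ≥ |-2| − |t + 10| > 2 − 1 = 1.
Hence |(3t - 7)/(t + 8) − (37/2)| < 31|t + 10|/(2·1) = (31/2)|t + 10|, which is < ε once |t + 10| < (2/31)ε.
Take δ = min(1, (2/31)ε). Then 0 < |t + 10| < δ forces both bounds, so |(3t - 7)/(t + 8) − (37/2)| < ε.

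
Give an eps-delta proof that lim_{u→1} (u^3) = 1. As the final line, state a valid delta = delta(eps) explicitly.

delta = min(1, eps/7)

Suppose eps > 0. We seek delta > 0 with 0 < |u − 1| < delta ⇒ |u^3 − 1| < eps.
Factor: u^3 − 1 = (u − 1)(u^2 + u + 1), so |u^3 − 1| = |u − 1|·|u^2 + u + 1|.
Impose delta ≤ 1 so that |u| < 2; then |u^2 + u + 1| ≤ 7.
Hence |u^3 − 1| ≤ 7|u − 1|, which is < eps once |u − 1| < eps/7.
Take delta = min(1, eps/7). If 0 < |u − 1| < delta then both bounds hold and |u^3 − 1| ≤ 7|u − 1| < 7·(eps/7) = eps.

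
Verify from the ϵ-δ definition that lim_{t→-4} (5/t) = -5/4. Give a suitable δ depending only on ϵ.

Let ϵ > 0. We seek δ > 0 such that 0 < |t + 4| < δ implies |5/t + 5/4| < ϵ.
|5/t + 5/4| = 5·|-4 − t|/(4·|t|) = 5|t + 4|/(4|t|).
Restrict δ ≤ 2. Then |t + 4| < 2 gives |t| > 2, so 4|t| > 8.
Then |5/t + 5/4| < 5|t + 4|/8, which is < ϵ when |t + 4| < (8/5)ϵ.
Take δ = min(2, (8/5)ϵ). Then 0 < |t + 4| < δ gives both |t + 4| < 2 and |t + 4| < (8/5)ϵ, so |5/t + 5/4| < ϵ.

δ = min(2, (8/5)ϵ)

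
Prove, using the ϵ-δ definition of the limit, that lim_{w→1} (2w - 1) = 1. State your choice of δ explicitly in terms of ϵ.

Suppose ϵ > 0. We need δ > 0 so that 0 < |w − 1| < δ implies |(2w - 1) − 1| < ϵ.
|(2w - 1) − 1| = |2w - 2| = 2|w − 1|.
Thus it suffices that |w − 1| < ϵ/2.
Take δ = ϵ/2. If 0 < |w − 1| < δ then |(2w - 1) − 1| = 2|w − 1| < 2·(ϵ/2) = ϵ.

δ = ϵ/2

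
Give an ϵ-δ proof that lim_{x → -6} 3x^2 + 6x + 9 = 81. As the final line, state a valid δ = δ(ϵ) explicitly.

Let ϵ > 0 be given. We want δ > 0 such that 0 < |x + 6| < δ implies |(3x^2 + 6x + 9) − 81| < ϵ.
(3x^2 + 6x + 9) − 81 = 3x^2 + 6x - 72 = (x + 6)(3x - 12).
So |(3x^2 + 6x + 9) − 81| = |x + 6|·|3x - 12|.
Require δ ≤ 2. Then |x + 6| < 2 gives |x| < 8, and by the triangle inequality |3x - 12| ≤ 3·8 + 12 = 36.
Hence |(3x^2 + 6x + 9) − 81| ≤ 36|x + 6| < ϵ provided |x + 6| < ϵ/36.
Take δ = min(2, ϵ/36). Then 0 < |x + 6| < δ gives both |x + 6| < 2 and |x + 6| < ϵ/36, so |(3x^2 + 6x + 9) − 81| < ϵ.

δ = min(2, ϵ/36)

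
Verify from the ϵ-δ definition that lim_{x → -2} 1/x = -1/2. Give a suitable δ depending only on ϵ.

Let ϵ > 0. We seek δ > 0 such that 0 < |x + 2| < δ implies |1/x + 1/2| < ϵ.
|1/x + 1/2| = |-2 − x|/(2·|x|) = |x + 2|/(2|x|).
Restrict δ ≤ 1. Then |x + 2| < 1 gives |x| > 1, so 2|x| > 2.
Then |1/x + 1/2| < |x + 2|/2, which is < ϵ when |x + 2| < 2ϵ.
Take δ = min(1, 2ϵ). Then 0 < |x + 2| < δ gives both |x + 2| < 1 and |x + 2| < 2ϵ, so |1/x + 1/2| < ϵ.

δ = min(1, 2ϵ)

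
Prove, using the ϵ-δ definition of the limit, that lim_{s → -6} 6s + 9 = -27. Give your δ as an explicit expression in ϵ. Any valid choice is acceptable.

Let ϵ > 0. We need δ > 0 so that 0 < |s + 6| < δ implies |(6s + 9) + 27| < ϵ.
|(6s + 9) + 27| = |6s + 36| = 6|s + 6|.
Thus it suffices that |s + 6| < ϵ/6.
Choosing δ = ϵ/6 gives |(6s + 9) + 27| = 6|s + 6| < ϵ whenever |s + 6| < δ.

δ = ϵ/6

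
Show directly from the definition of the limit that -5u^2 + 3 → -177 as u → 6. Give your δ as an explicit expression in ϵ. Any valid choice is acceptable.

δ = min(2, ϵ/70)

Let ϵ > 0. We want δ > 0 such that 0 < |u − 6| < δ implies |(-5u^2 + 3) + 177| < ϵ.
(-5u^2 + 3) + 177 = -5u^2 + 180 = (u − 6)(-5u - 30).
So |(-5u^2 + 3) + 177| = |u − 6|·|-5u - 30|.
Assume first that |u − 6| < 2, so |u| < 8. Then |-5u - 30| ≤ 5·8 + 30 = 70.
Hence |(-5u^2 + 3) + 177| ≤ 70|u − 6| < ϵ provided |u − 6| < ϵ/70.
Choosing δ = min(2, ϵ/70) ensures both conditions, hence |(-5u^2 + 3) + 177| < ϵ.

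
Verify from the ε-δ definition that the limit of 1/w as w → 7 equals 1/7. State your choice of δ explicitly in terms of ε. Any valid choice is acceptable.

δ = min(7/2, (49/2)ε)

Suppose ε > 0. We seek δ > 0 such that 0 < |w − 7| < δ implies |1/w − (1/7)| < ε.
|1/w − (1/7)| = |7 − w|/(7·|w|) = |w − 7|/(7|w|).
Restrict δ ≤ 7/2. Then |w − 7| < 7/2 gives |w| > 7/2, so 7|w| > 49/2.
Then |1/w − (1/7)| < |w − 7|/(49/2), which is < ε when |w − 7| < (49/2)ε.
Take δ = min(7/2, (49/2)ε). Then 0 < |w − 7| < δ gives both |w − 7| < 7/2 and |w − 7| < (49/2)ε, so |1/w − (1/7)| < ε.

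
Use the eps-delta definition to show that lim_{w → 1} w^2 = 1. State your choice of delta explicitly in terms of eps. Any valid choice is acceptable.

Let eps > 0 be given. We seek delta > 0 with 0 < |w − 1| < delta ⇒ |w^2 − 1| < eps.
Factor: w^2 − 1 = (w − 1)(w + 1), so |w^2 − 1| = |w − 1|·|w + 1|.
Restrict delta ≤ 2. Then |w − 1| < 2 gives |w| < 3, so by the triangle inequality |w + 1| ≤ 3 + 1 = 4.
Hence |w^2 − 1| ≤ 4|w − 1|, which is < eps once |w − 1| < eps/4.
Take delta = min(2, eps/4). If 0 < |w − 1| < delta then both bounds hold and |w^2 − 1| ≤ 4|w − 1| < 4·(eps/4) = eps.

delta = min(2, eps/4)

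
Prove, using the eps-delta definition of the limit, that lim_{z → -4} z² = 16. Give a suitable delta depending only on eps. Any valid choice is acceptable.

delta = min(1, eps/9)

Let eps > 0 be given. We seek delta > 0 with 0 < |z + 4| < delta ⇒ |z² − 16| < eps.
Factor: z² − 16 = (z + 4)(z - 4), so |z² − 16| = |z + 4|·|z - 4|.
Impose delta ≤ 1 so that |z| < 5; then |z - 4| ≤ 9.
Hence |z² − 16| ≤ 9|z + 4|, which is < eps once |z + 4| < eps/9.
Take delta = min(1, eps/9). If 0 < |z + 4| < delta then both bounds hold and |z² − 16| ≤ 9|z + 4| < 9·(eps/9) = eps.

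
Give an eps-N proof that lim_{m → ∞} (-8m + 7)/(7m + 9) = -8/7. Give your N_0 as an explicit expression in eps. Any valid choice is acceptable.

Suppose eps > 0. For m ≥ 1, |(-8m + 7)/(7m + 9) + 8/7| = |121|/(7(7m + 9)) = 121/(7(7m + 9)).
Since 7m + 9 ≥ 7m for m ≥ 1, this is ≤ 121/(7·7m) = (121/49)/m.
So |(-8m + 7)/(7m + 9) + 8/7| < eps whenever m > (121/49)/eps.
Take N_0 = (121/49)/eps. If m > N_0 then |(-8m + 7)/(7m + 9) + 8/7| ≤ (121/49)/m < eps.

N_0 = (121/49)/eps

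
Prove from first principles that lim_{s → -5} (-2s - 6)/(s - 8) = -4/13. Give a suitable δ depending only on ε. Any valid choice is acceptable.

Suppose ε > 0. We want δ > 0 with 0 < |s + 5| < δ ⇒ |(-2s - 6)/(s - 8) + 4/13| < ε.
Combining over a common denominator, (-2s - 6)/(s - 8) + 4/13 = [(-2s - 6)·(-13) − 4·(s - 8)] / [(-13)·(s - 8)] = 22(s + 5) / ((-13)(s - 8)).
So |(-2s - 6)/(s - 8) + 4/13| = 22|s + 5| / (13·|s − 8|).
Restrict δ ≤ 13/2. Then |s + 5| < 13/2 gives |s − 8| = |(s + 5) + (-13)| ≥ 13 − 13/2 = 13/2.
Hence |(-2s - 6)/(s - 8) + 4/13| < 22|s + 5|/(13·(13/2)) = (44/169)|s + 5|, which is < ε once |s + 5| < (169/44)ε.
Take δ = min(13/2, (169/44)ε). Then 0 < |s + 5| < δ forces both bounds, so |(-2s - 6)/(s - 8) + 4/13| < ε.

δ = min(13/2, (169/44)ε)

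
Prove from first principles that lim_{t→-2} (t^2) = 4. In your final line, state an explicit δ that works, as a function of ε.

Fix ε > 0. We seek δ > 0 with 0 < |t + 2| < δ ⇒ |t^2 − 4| < ε.
Factor: t^2 − 4 = (t + 2)(t - 2), so |t^2 − 4| = |t + 2|·|t - 2|.
Impose δ ≤ 2 so that |t| < 4; then |t - 2| ≤ 6.
Hence |t^2 − 4| ≤ 6|t + 2|, which is < ε once |t + 2| < ε/6.
Take δ = min(2, ε/6). If 0 < |t + 2| < δ then both bounds hold and |t^2 − 4| ≤ 6|t + 2| < 6·(ε/6) = ε.

δ = min(2, ε/6)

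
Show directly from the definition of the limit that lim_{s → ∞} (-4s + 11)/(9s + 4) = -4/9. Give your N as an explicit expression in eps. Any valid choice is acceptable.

Fix eps > 0. We seek N > 0 such that s > N implies |(-4s + 11)/(9s + 4) + 4/9| < eps.
(-4s + 11)/(9s + 4) + 4/9 = (9(-4s + 11) − (-4)(9s + 4)) / (9(9s + 4)) = 115/(9(9s + 4)).
For s > 0 we have 9s + 4 > 9s, so |(-4s + 11)/(9s + 4) + 4/9| = 115/(9(9s + 4)) < 115/(9·9s) = (115/81)/s.
Thus |(-4s + 11)/(9s + 4) + 4/9| < eps whenever s > (115/81)/eps.
Take N = (115/81)/eps. If s > N then |(-4s + 11)/(9s + 4) + 4/9| < (115/81)/s < eps.

N = (115/81)/eps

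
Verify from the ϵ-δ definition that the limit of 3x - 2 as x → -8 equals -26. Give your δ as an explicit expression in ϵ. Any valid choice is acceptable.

Suppose ϵ > 0. We need δ > 0 so that 0 < |x + 8| < δ implies |(3x - 2) + 26| < ϵ.
|(3x - 2) + 26| = |3x + 24| = 3|x + 8|.
Thus it suffices that |x + 8| < ϵ/3.
Choosing δ = ϵ/3 gives |(3x - 2) + 26| = 3|x + 8| < ϵ whenever |x + 8| < δ.

δ = ϵ/3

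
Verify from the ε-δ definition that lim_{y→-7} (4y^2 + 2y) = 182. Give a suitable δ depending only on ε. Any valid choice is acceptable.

δ = min(1, ε/58)

Let ε > 0 be given. We want δ > 0 such that 0 < |y + 7| < δ implies |(4y^2 + 2y) − 182| < ε.
(4y^2 + 2y) − 182 = 4y^2 + 2y - 182 = (y + 7)(4y - 26).
So |(4y^2 + 2y) − 182| = |y + 7|·|4y - 26|.
Assume first that |y + 7| < 1, so |y| < 8. Then |4y - 26| ≤ 4·8 + 26 = 58.
Hence |(4y^2 + 2y) − 182| ≤ 58|y + 7| < ε provided |y + 7| < ε/58.
Choosing δ = min(1, ε/58) ensures both conditions, hence |(4y^2 + 2y) − 182| < ε.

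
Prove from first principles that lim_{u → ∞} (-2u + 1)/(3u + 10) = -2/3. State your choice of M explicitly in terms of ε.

Suppose ε > 0. We seek M > 0 such that u > M implies |(-2u + 1)/(3u + 10) + 2/3| < ε.
(-2u + 1)/(3u + 10) + 2/3 = (3(-2u + 1) − (-2)(3u + 10)) / (3(3u + 10)) = 23/(3(3u + 10)).
For u > 0 we have 3u + 10 > 3u, so |(-2u + 1)/(3u + 10) + 2/3| = 23/(3(3u + 10)) < 23/(3·3u) = (23/9)/u.
Thus |(-2u + 1)/(3u + 10) + 2/3| < ε whenever u > (23/9)/ε.
Take M = (23/9)/ε. If u > M then |(-2u + 1)/(3u + 10) + 2/3| < (23/9)/u < ε.

M = (23/9)/ε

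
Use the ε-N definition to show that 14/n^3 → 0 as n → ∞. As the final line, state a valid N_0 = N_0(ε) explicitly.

Fix ε > 0. For n ≥ 1, |14/n^3 − 0| = 14/n^3.
14/n^3 < ε ⇔ n^3 > 14/ε ⇔ n > (14/ε)^{1/3}.
Take N_0 = (14/ε)^{1/3}. Then n > N_0 implies 14/n^3 < ε.

N_0 = (14/ε)^{1/3}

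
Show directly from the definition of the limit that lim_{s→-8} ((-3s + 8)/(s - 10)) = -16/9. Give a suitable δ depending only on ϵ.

Suppose ϵ > 0. We want δ > 0 with 0 < |s + 8| < δ ⇒ |(-3s + 8)/(s - 10) + 16/9| < ϵ.
Combining over a common denominator, (-3s + 8)/(s - 10) + 16/9 = [(-3s + 8)·(-18) − 32·(s - 10)] / [(-18)·(s - 10)] = 22(s + 8) / ((-18)(s - 10)).
So |(-3s + 8)/(s - 10) + 16/9| = 22|s + 8| / (18·|s − 10|).
Restrict δ ≤ 9. Then |s + 8| < 9 gives |s − 10| = |(s + 8) + (-18)| ≥ 18 − 9 = 9.
Hence |(-3s + 8)/(s - 10) + 16/9| < 22|s + 8|/(18·9) = (11/81)|s + 8|, which is < ϵ once |s + 8| < (81/11)ϵ.
Take δ = min(9, (81/11)ϵ). Then 0 < |s + 8| < δ forces both bounds, so |(-3s + 8)/(s - 10) + 16/9| < ϵ.

δ = min(9, (81/11)ϵ)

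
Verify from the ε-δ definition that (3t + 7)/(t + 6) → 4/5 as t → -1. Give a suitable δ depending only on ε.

Fix ε > 0. We want δ > 0 with 0 < |t + 1| < δ ⇒ |(3t + 7)/(t + 6) − (4/5)| < ε.
Combining over a common denominator, (3t + 7)/(t + 6) − (4/5) = [(3t + 7)·5 − 4·(t + 6)] / [5·(t + 6)] = 11(t + 1) / (5(t + 6)).
So |(3t + 7)/(t + 6) − (4/5)| = 11|t + 1| / (5·|t + 6|).
Require δ ≤ 5/2, so |t + 6| ≥ |5| − |t + 1| > 5 − 5/2 = 5/2.
Hence |(3t + 7)/(t + 6) − (4/5)| < 11|t + 1|/(5·(5/2)) = (22/25)|t + 1|, which is < ε once |t + 1| < (25/22)ε.
Take δ = min(5/2, (25/22)ε). Then 0 < |t + 1| < δ forces both bounds, so |(3t + 7)/(t + 6) − (4/5)| < ε.

δ = min(5/2, (25/22)ε)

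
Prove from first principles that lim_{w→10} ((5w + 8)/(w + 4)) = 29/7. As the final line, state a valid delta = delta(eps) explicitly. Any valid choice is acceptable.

Fix eps > 0. We want delta > 0 with 0 < |w − 10| < delta ⇒ |(5w + 8)/(w + 4) − (29/7)| < eps.
Combining over a common denominator, (5w + 8)/(w + 4) − (29/7) = [(5w + 8)·14 − 58·(w + 4)] / [14·(w + 4)] = 12(w − 10) / (14(w + 4)).
So |(5w + 8)/(w + 4) − (29/7)| = 12|w − 10| / (14·|w + 4|).
Require delta ≤ 7, so |w + 4| ≥ |14| − |w − 10| > 14 − 7 = 7.
Hence |(5w + 8)/(w + 4) − (29/7)| < 12|w − 10|/(14·7) = (6/49)|w − 10|, which is < eps once |w − 10| < (49/6)eps.
Take delta = min(7, (49/6)eps). Then 0 < |w − 10| < delta forces both bounds, so |(5w + 8)/(w + 4) − (29/7)| < eps.

delta = min(7, (49/6)eps)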